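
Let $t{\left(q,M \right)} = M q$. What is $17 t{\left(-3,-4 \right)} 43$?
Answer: $8772$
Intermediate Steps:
$17 t{\left(-3,-4 \right)} 43 = 17 \left(\left(-4\right) \left(-3\right)\right) 43 = 17 \cdot 12 \cdot 43 = 204 \cdot 43 = 8772$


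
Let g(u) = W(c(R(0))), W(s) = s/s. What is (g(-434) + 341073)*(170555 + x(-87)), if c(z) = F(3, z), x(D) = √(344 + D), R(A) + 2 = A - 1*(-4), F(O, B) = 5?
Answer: 58171876070 + 341074*√257 ≈ 5.8177e+10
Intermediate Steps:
R(A) = 2 + A (R(A) = -2 + (A - 1*(-4)) = -2 + (A + 4) = -2 + (4 + A) = 2 + A)
c(z) = 5
W(s) = 1
g(u) = 1
(g(-434) + 341073)*(170555 + x(-87)) = (1 + 341073)*(170555 + √(344 - 87)) = 341074*(170555 + √257) = 58171876070 + 341074*√257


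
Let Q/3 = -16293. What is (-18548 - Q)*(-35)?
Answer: -1061585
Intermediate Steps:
Q = -48879 (Q = 3*(-16293) = -48879)
(-18548 - Q)*(-35) = (-18548 - 1*(-48879))*(-35) = (-18548 + 48879)*(-35) = 30331*(-35) = -1061585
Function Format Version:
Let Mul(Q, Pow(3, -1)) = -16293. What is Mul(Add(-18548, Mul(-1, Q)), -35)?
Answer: -1061585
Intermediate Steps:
Q = -48879 (Q = Mul(3, -16293) = -48879)
Mul(Add(-18548, Mul(-1, Q)), -35) = Mul(Add(-18548, Mul(-1, -48879)), -35) = Mul(Add(-18548, 48879), -35) = Mul(30331, -35) = -1061585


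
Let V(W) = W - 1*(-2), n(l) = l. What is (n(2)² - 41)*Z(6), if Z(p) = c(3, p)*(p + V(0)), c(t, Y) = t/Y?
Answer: -148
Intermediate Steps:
V(W) = 2 + W (V(W) = W + 2 = 2 + W)
Z(p) = 3*(2 + p)/p (Z(p) = (3/p)*(p + (2 + 0)) = (3/p)*(p + 2) = (3/p)*(2 + p) = 3*(2 + p)/p)
(n(2)² - 41)*Z(6) = (2² - 41)*(3 + 6/6) = (4 - 41)*(3 + 6*(⅙)) = -37*(3 + 1) = -37*4 = -148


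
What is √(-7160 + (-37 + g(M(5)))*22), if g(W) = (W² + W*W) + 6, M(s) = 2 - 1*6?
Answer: I*√7138 ≈ 84.487*I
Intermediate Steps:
M(s) = -4 (M(s) = 2 - 6 = -4)
g(W) = 6 + 2*W² (g(W) = (W² + W²) + 6 = 2*W² + 6 = 6 + 2*W²)
√(-7160 + (-37 + g(M(5)))*22) = √(-7160 + (-37 + (6 + 2*(-4)²))*22) = √(-7160 + (-37 + (6 + 2*16))*22) = √(-7160 + (-37 + (6 + 32))*22) = √(-7160 + (-37 + 38)*22) = √(-7160 + 1*22) = √(-7160 + 22) = √(-7138) = I*√7138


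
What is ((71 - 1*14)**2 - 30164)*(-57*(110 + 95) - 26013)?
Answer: 1014641670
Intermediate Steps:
((71 - 1*14)**2 - 30164)*(-57*(110 + 95) - 26013) = ((71 - 14)**2 - 30164)*(-57*205 - 26013) = (57**2 - 30164)*(-11685 - 26013) = (3249 - 30164)*(-37698) = -26915*(-37698) = 1014641670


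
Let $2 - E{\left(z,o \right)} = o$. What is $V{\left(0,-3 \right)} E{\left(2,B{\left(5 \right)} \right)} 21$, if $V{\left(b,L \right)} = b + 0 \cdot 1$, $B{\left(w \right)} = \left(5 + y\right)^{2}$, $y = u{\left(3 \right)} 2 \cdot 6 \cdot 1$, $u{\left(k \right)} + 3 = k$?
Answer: $0$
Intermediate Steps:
$u{\left(k \right)} = -3 + k$
$y = 0$ ($y = \left(-3 + 3\right) 2 \cdot 6 \cdot 1 = 0 \cdot 12 \cdot 1 = 0 \cdot 1 = 0$)
$B{\left(w \right)} = 25$ ($B{\left(w \right)} = \left(5 + 0\right)^{2} = 5^{2} = 25$)
$E{\left(z,o \right)} = 2 - o$
$V{\left(b,L \right)} = b$ ($V{\left(b,L \right)} = b + 0 = b$)
$V{\left(0,-3 \right)} E{\left(2,B{\left(5 \right)} \right)} 21 = 0 \left(2 - 25\right) 21 = 0 \left(-23\right) 21 = 0 \cdot 21 = 0$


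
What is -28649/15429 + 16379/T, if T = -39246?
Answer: -153007805/67280726 ≈ -2.2742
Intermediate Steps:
-28649/15429 + 16379/T = -28649/15429 + 16379/(-39246) = -28649*1/15429 + 16379*(-1/39246) = -28649/15429 - 16379/39246 = -153007805/67280726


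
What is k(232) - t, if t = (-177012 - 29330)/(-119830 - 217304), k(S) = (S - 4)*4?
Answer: 153629933/168567 ≈ 911.39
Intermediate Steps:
k(S) = -16 + 4*S (k(S) = (-4 + S)*4 = -16 + 4*S)
t = 103171/168567 (t = -206342/(-337134) = -206342*(-1/337134) = 103171/168567 ≈ 0.61205)
k(232) - t = (-16 + 4*232) - 1*103171/168567 = (-16 + 928) - 103171/168567 = 912 - 103171/168567 = 153629933/168567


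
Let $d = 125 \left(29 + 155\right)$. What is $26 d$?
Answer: $598000$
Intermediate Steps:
$d = 23000$ ($d = 125 \cdot 184 = 23000$)
$26 d = 26 \cdot 23000 = 598000$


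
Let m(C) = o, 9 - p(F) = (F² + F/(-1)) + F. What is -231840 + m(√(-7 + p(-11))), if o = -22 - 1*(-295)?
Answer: -231567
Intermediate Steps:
p(F) = 9 - F² (p(F) = 9 - ((F² + F/(-1)) + F) = 9 - ((F² - F) + F) = 9 - F²)
o = 273 (o = -22 + 295 = 273)
m(C) = 273
-231840 + m(√(-7 + p(-11))) = -231840 + 273 = -231567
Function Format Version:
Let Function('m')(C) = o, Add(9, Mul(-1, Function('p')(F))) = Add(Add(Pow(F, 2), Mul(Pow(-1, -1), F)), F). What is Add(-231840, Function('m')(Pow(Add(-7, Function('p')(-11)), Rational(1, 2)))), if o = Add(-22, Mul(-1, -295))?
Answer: -231567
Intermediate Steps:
Function('p')(F) = Add(9, Mul(-1, Pow(F, 2))) (Function('p')(F) = Add(9, Mul(-1, Add(Add(Pow(F, 2), Mul(Pow(-1, -1), F)), F))) = Add(9, Mul(-1, Add(Add(Pow(F, 2), Mul(-1, F)), F))) = Add(9, Mul(-1, Pow(F, 2))))
o = 273 (o = Add(-22, 295) = 273)
Function('m')(C) = 273
Add(-231840, Function('m')(Pow(Add(-7, Function('p')(-11)), Rational(1, 2)))) = Add(-231840, 273) = -231567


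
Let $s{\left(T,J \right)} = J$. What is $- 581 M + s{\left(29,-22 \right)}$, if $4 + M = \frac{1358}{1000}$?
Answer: $\frac{756501}{500} \approx 1513.0$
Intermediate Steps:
$M = - \frac{1321}{500}$ ($M = -4 + \frac{1358}{1000} = -4 + 1358 \cdot \frac{1}{1000} = -4 + \frac{679}{500} = - \frac{1321}{500} \approx -2.642$)
$- 581 M + s{\left(29,-22 \right)} = \left(-581\right) \left(- \frac{1321}{500}\right) - 22 = \frac{767501}{500} - 22 = \frac{756501}{500}$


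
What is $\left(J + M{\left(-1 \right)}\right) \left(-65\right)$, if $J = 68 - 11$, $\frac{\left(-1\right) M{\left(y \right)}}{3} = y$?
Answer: $-3900$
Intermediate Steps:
$M{\left(y \right)} = - 3 y$
$J = 57$
$\left(J + M{\left(-1 \right)}\right) \left(-65\right) = \left(57 - -3\right) \left(-65\right) = \left(57 + 3\right) \left(-65\right) = 60 \left(-65\right) = -3900$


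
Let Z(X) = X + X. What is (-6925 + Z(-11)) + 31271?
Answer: 24324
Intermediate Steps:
Z(X) = 2*X
(-6925 + Z(-11)) + 31271 = (-6925 + 2*(-11)) + 31271 = (-6925 - 22) + 31271 = -6947 + 31271 = 24324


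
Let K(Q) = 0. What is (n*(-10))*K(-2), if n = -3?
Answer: 0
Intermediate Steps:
(n*(-10))*K(-2) = -3*(-10)*0 = 30*0 = 0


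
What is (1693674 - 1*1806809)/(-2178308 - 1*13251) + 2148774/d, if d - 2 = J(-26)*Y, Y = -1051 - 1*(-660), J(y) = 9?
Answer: -4708767102871/7707713003 ≈ -610.92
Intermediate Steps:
Y = -391 (Y = -1051 + 660 = -391)
d = -3517 (d = 2 + 9*(-391) = 2 - 3519 = -3517)
(1693674 - 1*1806809)/(-2178308 - 1*13251) + 2148774/d = (1693674 - 1*1806809)/(-2178308 - 1*13251) + 2148774/(-3517) = (1693674 - 1806809)/(-2178308 - 13251) + 2148774*(-1/3517) = -113135/(-2191559) - 2148774/3517 = -113135*(-1/2191559) - 2148774/3517 = 113135/2191559 - 2148774/3517 = -4708767102871/7707713003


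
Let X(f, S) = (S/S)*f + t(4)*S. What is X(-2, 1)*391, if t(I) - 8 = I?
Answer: 3910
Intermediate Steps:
t(I) = 8 + I
X(f, S) = f + 12*S (X(f, S) = (S/S)*f + (8 + 4)*S = 1*f + 12*S = f + 12*S)
X(-2, 1)*391 = (-2 + 12*1)*391 = (-2 + 12)*391 = 10*391 = 3910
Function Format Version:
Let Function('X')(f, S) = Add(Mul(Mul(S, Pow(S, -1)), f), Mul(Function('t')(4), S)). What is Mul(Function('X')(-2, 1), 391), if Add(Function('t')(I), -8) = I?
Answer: 3910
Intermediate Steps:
Function('t')(I) = Add(8, I)
Function('X')(f, S) = Add(f, Mul(12, S)) (Function('X')(f, S) = Add(Mul(Mul(S, Pow(S, -1)), f), Mul(Add(8, 4), S)) = Add(Mul(1, f), Mul(12, S)) = Add(f, Mul(12, S)))
Mul(Function('X')(-2, 1), 391) = Mul(Add(-2, Mul(12, 1)), 391) = Mul(Add(-2, 12), 391) = Mul(10, 391) = 3910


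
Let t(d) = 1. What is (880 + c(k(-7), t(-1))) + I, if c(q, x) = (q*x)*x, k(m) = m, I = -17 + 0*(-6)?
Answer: 856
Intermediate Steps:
I = -17 (I = -17 + 0 = -17)
c(q, x) = q*x²
(880 + c(k(-7), t(-1))) + I = (880 - 7*1²) - 17 = (880 - 7*1) - 17 = (880 - 7) - 17 = 873 - 17 = 856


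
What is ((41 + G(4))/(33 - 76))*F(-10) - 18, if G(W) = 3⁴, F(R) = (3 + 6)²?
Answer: -10656/43 ≈ -247.81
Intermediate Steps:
F(R) = 81 (F(R) = 9² = 81)
G(W) = 81
((41 + G(4))/(33 - 76))*F(-10) - 18 = ((41 + 81)/(33 - 76))*81 - 18 = (122/(-43))*81 - 18 = (122*(-1/43))*81 - 18 = -122/43*81 - 18 = -9882/43 - 18 = -10656/43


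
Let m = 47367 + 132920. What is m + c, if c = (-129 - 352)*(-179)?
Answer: 266386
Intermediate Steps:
m = 180287
c = 86099 (c = -481*(-179) = 86099)
m + c = 180287 + 86099 = 266386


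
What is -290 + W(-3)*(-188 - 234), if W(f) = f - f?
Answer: -290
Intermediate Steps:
W(f) = 0
-290 + W(-3)*(-188 - 234) = -290 + 0*(-188 - 234) = -290 + 0*(-422) = -290 + 0 = -290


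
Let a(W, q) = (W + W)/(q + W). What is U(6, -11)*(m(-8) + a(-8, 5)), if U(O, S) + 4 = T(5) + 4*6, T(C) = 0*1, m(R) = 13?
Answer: 1100/3 ≈ 366.67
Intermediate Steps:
T(C) = 0
a(W, q) = 2*W/(W + q) (a(W, q) = (2*W)/(W + q) = 2*W/(W + q))
U(O, S) = 20 (U(O, S) = -4 + (0 + 4*6) = -4 + (0 + 24) = -4 + 24 = 20)
U(6, -11)*(m(-8) + a(-8, 5)) = 20*(13 + 2*(-8)/(-8 + 5)) = 20*(13 + 2*(-8)/(-3)) = 20*(13 + 2*(-8)*(-1/3)) = 20*(13 + 16/3) = 20*(55/3) = 1100/3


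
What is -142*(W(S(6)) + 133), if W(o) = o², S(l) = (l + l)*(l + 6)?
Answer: -2963398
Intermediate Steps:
S(l) = 2*l*(6 + l) (S(l) = (2*l)*(6 + l) = 2*l*(6 + l))
-142*(W(S(6)) + 133) = -142*((2*6*(6 + 6))² + 133) = -142*((2*6*12)² + 133) = -142*(144² + 133) = -142*(20736 + 133) = -142*20869 = -2963398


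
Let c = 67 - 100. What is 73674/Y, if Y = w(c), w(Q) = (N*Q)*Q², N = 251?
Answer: -8186/1002243 ≈ -0.0081677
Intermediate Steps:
c = -33
w(Q) = 251*Q³ (w(Q) = (251*Q)*Q² = 251*Q³)
Y = -9020187 (Y = 251*(-33)³ = 251*(-35937) = -9020187)
73674/Y = 73674/(-9020187) = 73674*(-1/9020187) = -8186/1002243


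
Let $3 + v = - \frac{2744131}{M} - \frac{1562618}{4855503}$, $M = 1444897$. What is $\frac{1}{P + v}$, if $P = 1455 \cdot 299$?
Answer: $\frac{7015701718191}{3052109324926885783} \approx 2.2986 \cdot 10^{-6}$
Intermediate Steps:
$P = 435045$
$v = - \frac{36629063517812}{7015701718191}$ ($v = -3 - \left(\frac{1562618}{4855503} + \frac{2744131}{1444897}\right) = -3 - \frac{15581958363239}{7015701718191} = - \frac{36629063517812}{7015701718191} \approx -5.221$)
$\frac{1}{P + v} = \frac{1}{435045 - \frac{36629063517812}{7015701718191}} = \frac{1}{\frac{3052109324926885783}{7015701718191}} = \frac{7015701718191}{3052109324926885783}$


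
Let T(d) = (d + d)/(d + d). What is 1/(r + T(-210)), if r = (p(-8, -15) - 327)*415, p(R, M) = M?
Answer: -1/141929 ≈ -7.0458e-6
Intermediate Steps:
T(d) = 1 (T(d) = (2*d)/((2*d)) = (2*d)*(1/(2*d)) = 1)
r = -141930 (r = (-15 - 327)*415 = -342*415 = -141930)
1/(r + T(-210)) = 1/(-141930 + 1) = 1/(-141929) = -1/141929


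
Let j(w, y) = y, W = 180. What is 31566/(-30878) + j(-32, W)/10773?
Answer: -18583471/18480483 ≈ -1.0056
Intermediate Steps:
31566/(-30878) + j(-32, W)/10773 = 31566/(-30878) + 180/10773 = 31566*(-1/30878) + 180*(1/10773) = -15783/15439 + 20/1197 = -18583471/18480483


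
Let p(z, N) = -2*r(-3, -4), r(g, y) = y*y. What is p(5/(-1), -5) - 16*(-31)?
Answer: 464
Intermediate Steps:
r(g, y) = y²
p(z, N) = -32 (p(z, N) = -2*(-4)² = -2*16 = -32)
p(5/(-1), -5) - 16*(-31) = -32 - 16*(-31) = -32 + 496 = 464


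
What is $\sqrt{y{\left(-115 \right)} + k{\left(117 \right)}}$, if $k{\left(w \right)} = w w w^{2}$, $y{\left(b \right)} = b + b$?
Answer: $\sqrt{187388491} \approx 13689.0$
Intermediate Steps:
$y{\left(b \right)} = 2 b$
$k{\left(w \right)} = w^{4}$ ($k{\left(w \right)} = w^{2} w^{2} = w^{4}$)
$\sqrt{y{\left(-115 \right)} + k{\left(117 \right)}} = \sqrt{2 \left(-115\right) + 117^{4}} = \sqrt{-230 + 187388721} = \sqrt{187388491}$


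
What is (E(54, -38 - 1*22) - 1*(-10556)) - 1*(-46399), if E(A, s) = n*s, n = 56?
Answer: 53595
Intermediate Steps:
E(A, s) = 56*s
(E(54, -38 - 1*22) - 1*(-10556)) - 1*(-46399) = (56*(-38 - 1*22) - 1*(-10556)) - 1*(-46399) = (56*(-38 - 22) + 10556) + 46399 = (56*(-60) + 10556) + 46399 = (-3360 + 10556) + 46399 = 7196 + 46399 = 53595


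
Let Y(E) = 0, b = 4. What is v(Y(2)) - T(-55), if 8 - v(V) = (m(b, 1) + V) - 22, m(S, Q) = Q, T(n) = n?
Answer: 84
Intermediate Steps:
v(V) = 29 - V (v(V) = 8 - ((1 + V) - 22) = 8 - (-21 + V) = 8 + (21 - V) = 29 - V)
v(Y(2)) - T(-55) = (29 - 1*0) - 1*(-55) = (29 + 0) + 55 = 29 + 55 = 84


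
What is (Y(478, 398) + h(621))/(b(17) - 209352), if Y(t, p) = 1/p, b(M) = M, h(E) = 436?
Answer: -173529/83315330 ≈ -0.0020828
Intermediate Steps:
(Y(478, 398) + h(621))/(b(17) - 209352) = (1/398 + 436)/(17 - 209352) = (1/398 + 436)/(-209335) = (173529/398)*(-1/209335) = -173529/83315330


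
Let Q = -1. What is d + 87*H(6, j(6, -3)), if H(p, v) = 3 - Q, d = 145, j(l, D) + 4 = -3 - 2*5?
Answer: 493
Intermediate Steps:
j(l, D) = -17 (j(l, D) = -4 + (-3 - 2*5) = -4 + (-3 - 10) = -4 - 13 = -17)
H(p, v) = 4 (H(p, v) = 3 - 1*(-1) = 3 + 1 = 4)
d + 87*H(6, j(6, -3)) = 145 + 87*4 = 145 + 348 = 493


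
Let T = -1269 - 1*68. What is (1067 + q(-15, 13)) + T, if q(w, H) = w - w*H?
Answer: -90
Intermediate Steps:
q(w, H) = w - H*w
T = -1337 (T = -1269 - 68 = -1337)
(1067 + q(-15, 13)) + T = (1067 - 15*(1 - 1*13)) - 1337 = (1067 - 15*(1 - 13)) - 1337 = (1067 - 15*(-12)) - 1337 = (1067 + 180) - 1337 = 1247 - 1337 = -90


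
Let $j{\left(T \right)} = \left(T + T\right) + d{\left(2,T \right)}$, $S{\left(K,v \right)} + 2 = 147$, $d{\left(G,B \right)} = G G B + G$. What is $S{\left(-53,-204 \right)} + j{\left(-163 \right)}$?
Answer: $-831$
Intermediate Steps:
$d{\left(G,B \right)} = G + B G^{2}$ ($d{\left(G,B \right)} = G^{2} B + G = B G^{2} + G = G + B G^{2}$)
$S{\left(K,v \right)} = 145$ ($S{\left(K,v \right)} = -2 + 147 = 145$)
$j{\left(T \right)} = 2 + 6 T$ ($j{\left(T \right)} = \left(T + T\right) + 2 \left(1 + T 2\right) = 2 T + 2 \left(1 + 2 T\right) = 2 T + \left(2 + 4 T\right) = 2 + 6 T$)
$S{\left(-53,-204 \right)} + j{\left(-163 \right)} = 145 + \left(2 + 6 \left(-163\right)\right) = 145 + \left(2 - 978\right) = 145 - 976 = -831$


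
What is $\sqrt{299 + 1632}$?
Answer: $\sqrt{1931} \approx 43.943$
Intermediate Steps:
$\sqrt{299 + 1632} = \sqrt{1931}$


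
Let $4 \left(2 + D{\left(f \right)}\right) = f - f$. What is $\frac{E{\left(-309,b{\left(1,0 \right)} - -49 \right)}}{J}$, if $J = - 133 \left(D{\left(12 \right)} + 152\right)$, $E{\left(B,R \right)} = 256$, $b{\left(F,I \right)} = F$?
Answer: $- \frac{128}{9975} \approx -0.012832$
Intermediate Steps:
$D{\left(f \right)} = -2$ ($D{\left(f \right)} = -2 + \frac{f - f}{4} = -2 + \frac{1}{4} \cdot 0 = -2 + 0 = -2$)
$J = -19950$ ($J = - 133 \left(-2 + 152\right) = \left(-133\right) 150 = -19950$)
$\frac{E{\left(-309,b{\left(1,0 \right)} - -49 \right)}}{J} = \frac{256}{-19950} = 256 \left(- \frac{1}{19950}\right) = - \frac{128}{9975}$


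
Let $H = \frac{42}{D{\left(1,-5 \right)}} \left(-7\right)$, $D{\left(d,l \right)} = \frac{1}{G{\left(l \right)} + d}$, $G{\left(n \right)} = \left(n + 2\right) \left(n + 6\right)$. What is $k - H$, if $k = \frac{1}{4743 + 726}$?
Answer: $- \frac{3215771}{5469} \approx -588.0$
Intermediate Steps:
$G{\left(n \right)} = \left(2 + n\right) \left(6 + n\right)$
$D{\left(d,l \right)} = \frac{1}{12 + d + l^{2} + 8 l}$ ($D{\left(d,l \right)} = \frac{1}{\left(12 + l^{2} + 8 l\right) + d} = \frac{1}{12 + d + l^{2} + 8 l}$)
$k = \frac{1}{5469} \approx 0.00018285$
$H = 588$ ($H = \frac{42}{\frac{1}{12 + 1 + \left(-5\right)^{2} + 8 \left(-5\right)}} \left(-7\right) = \frac{42}{\frac{1}{12 + 1 + 25 - 40}} \left(-7\right) = \frac{42}{\frac{1}{-2}} \left(-7\right) = \frac{42}{- \frac{1}{2}} \left(-7\right) = 42 \left(-2\right) \left(-7\right) = \left(-84\right) \left(-7\right) = 588$)
$k - H = \frac{1}{5469} - 588 = - \frac{3215771}{5469}$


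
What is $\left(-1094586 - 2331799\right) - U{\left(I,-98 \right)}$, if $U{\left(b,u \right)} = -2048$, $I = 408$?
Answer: $-3424337$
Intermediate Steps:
$\left(-1094586 - 2331799\right) - U{\left(I,-98 \right)} = \left(-1094586 - 2331799\right) - -2048 = -3426385 + 2048 = -3424337$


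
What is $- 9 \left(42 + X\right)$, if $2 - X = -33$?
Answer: $-693$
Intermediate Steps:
$X = 35$ ($X = 2 - -33 = 2 + 33 = 35$)
$- 9 \left(42 + X\right) = - 9 \left(42 + 35\right) = \left(-9\right) 77 = -693$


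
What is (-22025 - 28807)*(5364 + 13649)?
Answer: -966468816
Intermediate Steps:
(-22025 - 28807)*(5364 + 13649) = -50832*19013 = -966468816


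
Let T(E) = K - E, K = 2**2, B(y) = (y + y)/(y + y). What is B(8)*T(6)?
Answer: -2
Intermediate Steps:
B(y) = 1 (B(y) = (2*y)/((2*y)) = (2*y)*(1/(2*y)) = 1)
K = 4
T(E) = 4 - E
B(8)*T(6) = 1*(4 - 1*6) = 1*(4 - 6) = 1*(-2) = -2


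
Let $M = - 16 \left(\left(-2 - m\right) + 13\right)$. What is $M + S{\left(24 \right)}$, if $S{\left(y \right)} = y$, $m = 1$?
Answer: $-136$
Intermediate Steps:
$M = -160$ ($M = - 16 \left(\left(-2 - 1\right) + 13\right) = - 16 \left(-3 + 13\right) = \left(-16\right) 10 = -160$)
$M + S{\left(24 \right)} = -160 + 24 = -136$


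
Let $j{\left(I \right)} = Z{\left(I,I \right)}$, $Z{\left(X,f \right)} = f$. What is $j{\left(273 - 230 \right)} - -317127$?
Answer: $317170$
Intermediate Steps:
$j{\left(I \right)} = I$
$j{\left(273 - 230 \right)} - -317127 = \left(273 - 230\right) - -317127 = 43 + 317127 = 317170$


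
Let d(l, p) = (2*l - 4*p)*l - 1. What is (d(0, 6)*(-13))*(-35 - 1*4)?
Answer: -507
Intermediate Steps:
d(l, p) = -1 + l*(-4*p + 2*l) (d(l, p) = (-4*p + 2*l)*l - 1 = l*(-4*p + 2*l) - 1 = -1 + l*(-4*p + 2*l))
(d(0, 6)*(-13))*(-35 - 1*4) = ((-1 + 2*0² - 4*0*6)*(-13))*(-35 - 1*4) = ((-1 + 2*0 + 0)*(-13))*(-35 - 4) = ((-1 + 0 + 0)*(-13))*(-39) = -1*(-13)*(-39) = 13*(-39) = -507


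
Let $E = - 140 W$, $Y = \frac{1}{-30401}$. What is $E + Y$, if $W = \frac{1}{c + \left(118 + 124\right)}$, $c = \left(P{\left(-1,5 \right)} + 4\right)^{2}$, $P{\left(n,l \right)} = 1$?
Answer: $- \frac{4256407}{8117067} \approx -0.52438$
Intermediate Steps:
$Y = - \frac{1}{30401} \approx -3.2894 \cdot 10^{-5}$
$c = 25$ ($c = \left(1 + 4\right)^{2} = 5^{2} = 25$)
$W = \frac{1}{267}$ ($W = \frac{1}{25 + \left(118 + 124\right)} = \frac{1}{25 + 242} = \frac{1}{267} \approx 0.0037453$)
$E = - \frac{140}{267}$ ($E = \left(-140\right) \frac{1}{267} = - \frac{140}{267} \approx -0.52434$)
$E + Y = - \frac{140}{267} - \frac{1}{30401} = - \frac{4256407}{8117067}$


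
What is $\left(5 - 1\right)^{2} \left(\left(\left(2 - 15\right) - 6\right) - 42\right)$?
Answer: $-976$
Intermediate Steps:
$\left(5 - 1\right)^{2} \left(\left(\left(2 - 15\right) - 6\right) - 42\right) = 4^{2} \left(\left(-13 - 6\right) - 42\right) = 16 \left(-19 - 42\right) = 16 \left(-61\right) = -976$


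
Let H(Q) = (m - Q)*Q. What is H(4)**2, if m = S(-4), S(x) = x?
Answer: 1024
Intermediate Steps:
m = -4
H(Q) = Q*(-4 - Q) (H(Q) = (-4 - Q)*Q = Q*(-4 - Q))
H(4)**2 = (-1*4*(4 + 4))**2 = (-1*4*8)**2 = (-32)**2 = 1024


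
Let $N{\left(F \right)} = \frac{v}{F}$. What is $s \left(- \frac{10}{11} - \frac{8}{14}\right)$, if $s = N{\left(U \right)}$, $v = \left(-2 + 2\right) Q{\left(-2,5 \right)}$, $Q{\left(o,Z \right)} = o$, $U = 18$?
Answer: $0$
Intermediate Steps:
$v = 0$ ($v = \left(-2 + 2\right) \left(-2\right) = 0 \left(-2\right) = 0$)
$N{\left(F \right)} = 0$ ($N{\left(F \right)} = \frac{0}{F} = 0$)
$s = 0$
$s \left(- \frac{10}{11} - \frac{8}{14}\right) = 0 \left(- \frac{10}{11} - \frac{8}{14}\right) = 0 \left(\left(-10\right) \frac{1}{11} - \frac{4}{7}\right) = 0 \left(- \frac{10}{11} - \frac{4}{7}\right) = 0 \left(- \frac{114}{77}\right) = 0$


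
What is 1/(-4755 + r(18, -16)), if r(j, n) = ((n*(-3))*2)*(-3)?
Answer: -1/5043 ≈ -0.00019829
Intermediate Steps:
r(j, n) = 18*n (r(j, n) = (-3*n*2)*(-3) = -6*n*(-3) = 18*n)
1/(-4755 + r(18, -16)) = 1/(-4755 + 18*(-16)) = 1/(-4755 - 288) = 1/(-5043) = -1/5043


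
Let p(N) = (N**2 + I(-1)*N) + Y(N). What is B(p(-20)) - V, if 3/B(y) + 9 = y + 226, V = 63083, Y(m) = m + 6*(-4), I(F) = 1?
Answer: -34884896/553 ≈ -63083.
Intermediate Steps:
Y(m) = -24 + m (Y(m) = m - 24 = -24 + m)
p(N) = -24 + N**2 + 2*N (p(N) = (N**2 + 1*N) + (-24 + N) = (N**2 + N) + (-24 + N) = (N + N**2) + (-24 + N) = -24 + N**2 + 2*N)
B(y) = 3/(217 + y) (B(y) = 3/(-9 + (y + 226)) = 3/(-9 + (226 + y)) = 3/(217 + y))
B(p(-20)) - V = 3/(217 + (-24 + (-20)**2 + 2*(-20))) - 1*63083 = 3/(217 + (-24 + 400 - 40)) - 63083 = 3/(217 + 336) - 63083 = 3/553 - 63083 = -34884896/553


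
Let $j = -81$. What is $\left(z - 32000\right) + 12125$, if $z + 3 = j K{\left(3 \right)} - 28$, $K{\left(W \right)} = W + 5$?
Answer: $-20554$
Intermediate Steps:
$K{\left(W \right)} = 5 + W$
$z = -679$ ($z = -3 - \left(28 + 81 \left(5 + 3\right)\right) = -3 - 676 = -679$)
$\left(z - 32000\right) + 12125 = \left(-679 - 32000\right) + 12125 = -32679 + 12125 = -20554$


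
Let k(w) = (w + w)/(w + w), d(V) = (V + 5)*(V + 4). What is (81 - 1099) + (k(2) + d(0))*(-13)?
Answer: -1291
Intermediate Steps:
d(V) = (4 + V)*(5 + V) (d(V) = (5 + V)*(4 + V) = (4 + V)*(5 + V))
k(w) = 1 (k(w) = (2*w)/((2*w)) = (2*w)*(1/(2*w)) = 1)
(81 - 1099) + (k(2) + d(0))*(-13) = (81 - 1099) + (1 + (20 + 0**2 + 9*0))*(-13) = -1018 + (1 + (20 + 0 + 0))*(-13) = -1018 + (1 + 20)*(-13) = -1018 + 21*(-13) = -1018 - 273 = -1291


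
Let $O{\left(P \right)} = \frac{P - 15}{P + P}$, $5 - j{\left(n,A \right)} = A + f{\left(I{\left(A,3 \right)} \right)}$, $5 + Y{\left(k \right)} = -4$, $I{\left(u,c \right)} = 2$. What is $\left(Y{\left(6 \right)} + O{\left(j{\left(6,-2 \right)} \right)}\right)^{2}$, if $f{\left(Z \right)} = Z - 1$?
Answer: $\frac{1521}{16} \approx 95.063$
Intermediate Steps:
$Y{\left(k \right)} = -9$ ($Y{\left(k \right)} = -5 - 4 = -9$)
$f{\left(Z \right)} = -1 + Z$
$j{\left(n,A \right)} = 4 - A$ ($j{\left(n,A \right)} = 5 - \left(A + \left(-1 + 2\right)\right) = 5 - \left(A + 1\right) = 5 - \left(1 + A\right) = 4 - A$)
$O{\left(P \right)} = \frac{-15 + P}{2 P}$
$\left(Y{\left(6 \right)} + O{\left(j{\left(6,-2 \right)} \right)}\right)^{2} = \left(-9 + \frac{-15 + \left(4 - -2\right)}{2 \left(4 - -2\right)}\right)^{2} = \left(-9 + \frac{-15 + \left(4 + 2\right)}{2 \left(4 + 2\right)}\right)^{2} = \left(-9 + \frac{-15 + 6}{2 \cdot 6}\right)^{2} = \left(-9 + \frac{1}{2} \cdot \frac{1}{6} \left(-9\right)\right)^{2} = \left(-9 - \frac{3}{4}\right)^{2} = \left(- \frac{39}{4}\right)^{2} = \frac{1521}{16}$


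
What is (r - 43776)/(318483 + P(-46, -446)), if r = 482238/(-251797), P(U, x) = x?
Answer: -11023147710/80080762489 ≈ -0.13765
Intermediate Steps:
r = -482238/251797 (r = 482238*(-1/251797) = -482238/251797 ≈ -1.9152)
(r - 43776)/(318483 + P(-46, -446)) = (-482238/251797 - 43776)/(318483 - 446) = -11023147710/251797/318037 = -11023147710/251797*1/318037 = -11023147710/80080762489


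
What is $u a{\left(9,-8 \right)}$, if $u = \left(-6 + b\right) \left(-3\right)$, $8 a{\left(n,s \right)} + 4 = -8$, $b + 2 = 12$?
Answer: $18$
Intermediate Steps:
$b = 10$ ($b = -2 + 12 = 10$)
$a{\left(n,s \right)} = - \frac{3}{2}$ ($a{\left(n,s \right)} = - \frac{1}{2} + \frac{1}{8} \left(-8\right) = - \frac{1}{2} - 1 = - \frac{3}{2}$)
$u = -12$ ($u = \left(-6 + 10\right) \left(-3\right) = 4 \left(-3\right) = -12$)
$u a{\left(9,-8 \right)} = \left(-12\right) \left(- \frac{3}{2}\right) = 18$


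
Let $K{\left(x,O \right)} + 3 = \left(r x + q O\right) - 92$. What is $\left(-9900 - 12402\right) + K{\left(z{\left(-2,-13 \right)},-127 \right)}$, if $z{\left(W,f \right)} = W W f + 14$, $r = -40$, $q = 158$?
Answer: $-40943$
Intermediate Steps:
$z{\left(W,f \right)} = 14 + f W^{2}$ ($z{\left(W,f \right)} = W^{2} f + 14 = f W^{2} + 14 = 14 + f W^{2}$)
$K{\left(x,O \right)} = -95 - 40 x + 158 O$ ($K{\left(x,O \right)} = -3 - \left(92 - 158 O + 40 x\right) = -95 - 40 x + 158 O$)
$\left(-9900 - 12402\right) + K{\left(z{\left(-2,-13 \right)},-127 \right)} = \left(-9900 - 12402\right) - \left(20161 + 40 \left(14 - 13 \left(-2\right)^{2}\right)\right) = -22302 - \left(20161 + 40 \left(14 - 52\right)\right) = -22302 - 18641 = -40943$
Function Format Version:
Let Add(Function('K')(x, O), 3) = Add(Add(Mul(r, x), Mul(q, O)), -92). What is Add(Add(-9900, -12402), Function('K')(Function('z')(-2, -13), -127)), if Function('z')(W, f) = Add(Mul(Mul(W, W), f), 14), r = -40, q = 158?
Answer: -40943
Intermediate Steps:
Function('z')(W, f) = Add(14, Mul(f, Pow(W, 2))) (Function('z')(W, f) = Add(Mul(Pow(W, 2), f), 14) = Add(Mul(f, Pow(W, 2)), 14) = Add(14, Mul(f, Pow(W, 2))))
Function('K')(x, O) = Add(-95, Mul(-40, x), Mul(158, O)) (Function('K')(x, O) = Add(-3, Add(Add(Mul(-40, x), Mul(158, O)), -92)) = Add(-3, Add(-92, Mul(-40, x), Mul(158, O))) = Add(-95, Mul(-40, x), Mul(158, O)))
Add(Add(-9900, -12402), Function('K')(Function('z')(-2, -13), -127)) = Add(Add(-9900, -12402), Add(-95, Mul(-40, Add(14, Mul(-13, Pow(-2, 2)))), Mul(158, -127))) = Add(-22302, Add(-95, Mul(-40, Add(14, Mul(-13, 4))), -20066)) = Add(-22302, Add(-95, Mul(-40, Add(14, -52)), -20066)) = Add(-22302, Add(-95, Mul(-40, -38), -20066)) = Add(-22302, Add(-95, 1520, -20066)) = Add(-22302, -18641) = -40943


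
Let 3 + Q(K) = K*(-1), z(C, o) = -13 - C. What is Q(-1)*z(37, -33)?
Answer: 100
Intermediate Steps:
Q(K) = -3 - K (Q(K) = -3 + K*(-1) = -3 - K)
Q(-1)*z(37, -33) = (-3 - 1*(-1))*(-13 - 1*37) = (-3 + 1)*(-13 - 37) = -2*(-50) = 100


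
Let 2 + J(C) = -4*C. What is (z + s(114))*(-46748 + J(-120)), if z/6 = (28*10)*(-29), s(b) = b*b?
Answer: 1652949480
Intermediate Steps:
s(b) = b**2
J(C) = -2 - 4*C
z = -48720 (z = 6*((28*10)*(-29)) = 6*(280*(-29)) = 6*(-8120) = -48720)
(z + s(114))*(-46748 + J(-120)) = (-48720 + 114**2)*(-46748 + (-2 - 4*(-120))) = (-48720 + 12996)*(-46748 + (-2 + 480)) = -35724*(-46748 + 478) = -35724*(-46270) = 1652949480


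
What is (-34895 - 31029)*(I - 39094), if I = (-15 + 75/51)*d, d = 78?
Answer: 44995635112/17 ≈ 2.6468e+9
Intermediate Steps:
I = -17940/17 (I = (-15 + 75/51)*78 = (-15 + 75*(1/51))*78 = (-15 + 25/17)*78 = -230/17*78 = -17940/17 ≈ -1055.3)
(-34895 - 31029)*(I - 39094) = (-34895 - 31029)*(-17940/17 - 39094) = -65924*(-682538/17) = 44995635112/17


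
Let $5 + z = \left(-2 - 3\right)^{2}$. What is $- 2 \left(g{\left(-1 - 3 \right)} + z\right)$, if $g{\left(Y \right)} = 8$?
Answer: $-56$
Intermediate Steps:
$z = 20$ ($z = -5 + \left(-2 - 3\right)^{2} = -5 + \left(-5\right)^{2} = -5 + 25 = 20$)
$- 2 \left(g{\left(-1 - 3 \right)} + z\right) = - 2 \left(8 + 20\right) = \left(-2\right) 28 = -56$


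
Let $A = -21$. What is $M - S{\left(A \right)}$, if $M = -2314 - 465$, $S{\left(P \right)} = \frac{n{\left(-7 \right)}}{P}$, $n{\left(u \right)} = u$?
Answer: $- \frac{8338}{3} \approx -2779.3$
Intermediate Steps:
$S{\left(P \right)} = - \frac{7}{P}$
$M = -2779$
$M - S{\left(A \right)} = -2779 - - \frac{7}{-21} = -2779 - \left(-7\right) \left(- \frac{1}{21}\right) = -2779 - \frac{1}{3} = - \frac{8338}{3}$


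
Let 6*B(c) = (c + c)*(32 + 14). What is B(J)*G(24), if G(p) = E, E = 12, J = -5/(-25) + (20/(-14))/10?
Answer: 368/35 ≈ 10.514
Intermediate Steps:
J = 2/35 (J = -5*(-1/25) + (20*(-1/14))*(1/10) = 1/5 - 10/7*1/10 = 1/5 - 1/7 = 2/35 ≈ 0.057143)
G(p) = 12
B(c) = 46*c/3 (B(c) = ((c + c)*(32 + 14))/6 = ((2*c)*46)/6 = (92*c)/6 = 46*c/3)
B(J)*G(24) = ((46/3)*(2/35))*12 = (92/105)*12 = 368/35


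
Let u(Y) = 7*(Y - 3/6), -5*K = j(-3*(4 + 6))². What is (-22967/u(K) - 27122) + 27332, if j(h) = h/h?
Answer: 34280/7 ≈ 4897.1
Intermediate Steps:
j(h) = 1
K = -⅕ (K = -⅕*1² = -⅕*1 = -⅕ ≈ -0.20000)
u(Y) = -7/2 + 7*Y (u(Y) = 7*(Y - 3*⅙) = 7*(Y - ½) = 7*(-½ + Y) = -7/2 + 7*Y)
(-22967/u(K) - 27122) + 27332 = (-22967/(-7/2 + 7*(-⅕)) - 27122) + 27332 = (-22967/(-7/2 - 7/5) - 27122) + 27332 = (-22967/(-49/10) - 27122) + 27332 = (-22967*(-10/49) - 27122) + 27332 = (32810/7 - 27122) + 27332 = -157044/7 + 27332 = 34280/7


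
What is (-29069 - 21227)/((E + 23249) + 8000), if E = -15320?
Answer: -50296/15929 ≈ -3.1575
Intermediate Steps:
(-29069 - 21227)/((E + 23249) + 8000) = (-29069 - 21227)/((-15320 + 23249) + 8000) = -50296/(7929 + 8000) = -50296/15929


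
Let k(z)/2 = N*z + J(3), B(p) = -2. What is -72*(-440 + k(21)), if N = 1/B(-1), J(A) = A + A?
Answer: 32328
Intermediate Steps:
J(A) = 2*A
N = -1/2 (N = 1/(-2) = -1/2 ≈ -0.50000)
k(z) = 12 - z (k(z) = 2*(-z/2 + 2*3) = 2*(-z/2 + 6) = 2*(6 - z/2) = 12 - z)
-72*(-440 + k(21)) = -72*(-440 + (12 - 1*21)) = -72*(-440 + (12 - 21)) = -72*(-440 - 9) = -72*(-449) = 32328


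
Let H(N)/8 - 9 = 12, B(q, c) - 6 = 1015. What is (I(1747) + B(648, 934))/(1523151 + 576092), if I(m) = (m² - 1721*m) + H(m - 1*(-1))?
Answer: 46611/2099243 ≈ 0.022204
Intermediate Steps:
B(q, c) = 1021 (B(q, c) = 6 + 1015 = 1021)
H(N) = 168 (H(N) = 72 + 8*12 = 72 + 96 = 168)
I(m) = 168 + m² - 1721*m (I(m) = (m² - 1721*m) + 168 = 168 + m² - 1721*m)
(I(1747) + B(648, 934))/(1523151 + 576092) = ((168 + 1747² - 1721*1747) + 1021)/(1523151 + 576092) = ((168 + 3052009 - 3006587) + 1021)/2099243 = (45590 + 1021)*(1/2099243) = 46611*(1/2099243) = 46611/2099243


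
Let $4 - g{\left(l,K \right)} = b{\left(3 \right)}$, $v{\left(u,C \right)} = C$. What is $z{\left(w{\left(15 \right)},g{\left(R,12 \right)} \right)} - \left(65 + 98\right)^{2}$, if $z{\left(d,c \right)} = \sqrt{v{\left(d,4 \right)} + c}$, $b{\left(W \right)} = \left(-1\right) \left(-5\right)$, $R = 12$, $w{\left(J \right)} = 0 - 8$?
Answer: $-26569 + \sqrt{3} \approx -26567.0$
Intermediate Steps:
$w{\left(J \right)} = -8$ ($w{\left(J \right)} = 0 - 8 = -8$)
$b{\left(W \right)} = 5$
$g{\left(l,K \right)} = -1$ ($g{\left(l,K \right)} = 4 - 5 = -1$)
$z{\left(d,c \right)} = \sqrt{4 + c}$
$z{\left(w{\left(15 \right)},g{\left(R,12 \right)} \right)} - \left(65 + 98\right)^{2} = \sqrt{4 - 1} - \left(65 + 98\right)^{2} = \sqrt{3} - 163^{2} = \sqrt{3} - 26569 = -26569 + \sqrt{3}$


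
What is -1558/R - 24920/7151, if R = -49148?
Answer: -606813451/175728674 ≈ -3.4531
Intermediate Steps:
-1558/R - 24920/7151 = -1558/(-49148) - 24920/7151 = -1558*(-1/49148) - 24920*1/7151 = 779/24574 - 24920/7151 = -606813451/175728674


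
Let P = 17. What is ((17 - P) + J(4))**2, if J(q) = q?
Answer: 16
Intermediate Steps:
((17 - P) + J(4))**2 = ((17 - 1*17) + 4)**2 = ((17 - 17) + 4)**2 = (0 + 4)**2 = 4**2 = 16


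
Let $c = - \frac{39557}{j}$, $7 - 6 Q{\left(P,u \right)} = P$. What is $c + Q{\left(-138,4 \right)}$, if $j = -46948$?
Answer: $\frac{3522401}{140844} \approx 25.009$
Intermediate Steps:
$Q{\left(P,u \right)} = \frac{7}{6} - \frac{P}{6}$
$c = \frac{39557}{46948}$ ($c = - \frac{39557}{-46948} = \left(-39557\right) \left(- \frac{1}{46948}\right) = \frac{39557}{46948} \approx 0.84257$)
$c + Q{\left(-138,4 \right)} = \frac{39557}{46948} + \left(\frac{7}{6} - -23\right) = \frac{39557}{46948} + \left(\frac{7}{6} + 23\right) = \frac{39557}{46948} + \frac{145}{6} = \frac{3522401}{140844}$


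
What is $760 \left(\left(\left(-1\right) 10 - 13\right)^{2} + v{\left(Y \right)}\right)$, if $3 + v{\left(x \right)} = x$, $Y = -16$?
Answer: $387600$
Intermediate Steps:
$v{\left(x \right)} = -3 + x$
$760 \left(\left(\left(-1\right) 10 - 13\right)^{2} + v{\left(Y \right)}\right) = 760 \left(\left(\left(-1\right) 10 - 13\right)^{2} - 19\right) = 760 \left(\left(-10 - 13\right)^{2} - 19\right) = 760 \left(\left(-23\right)^{2} - 19\right) = 760 \left(529 - 19\right) = 760 \cdot 510 = 387600$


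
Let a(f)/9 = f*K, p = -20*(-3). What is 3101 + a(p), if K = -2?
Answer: 2021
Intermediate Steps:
p = 60
a(f) = -18*f (a(f) = 9*(f*(-2)) = 9*(-2*f) = -18*f)
3101 + a(p) = 3101 - 18*60 = 3101 - 1080 = 2021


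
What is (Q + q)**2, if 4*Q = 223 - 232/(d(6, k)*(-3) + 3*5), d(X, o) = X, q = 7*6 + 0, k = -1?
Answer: 1974025/144 ≈ 13709.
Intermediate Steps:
q = 42 (q = 42 + 0 = 42)
Q = 901/12 (Q = (223 - 232/(6*(-3) + 3*5))/4 = (223 - 232/(-18 + 15))/4 = (223 - 232/(-3))/4 = (223 - 232*(-1/3))/4 = (223 + 232/3)/4 = (1/4)*(901/3) = 901/12 ≈ 75.083)
(Q + q)**2 = (901/12 + 42)**2 = (1405/12)**2 = 1974025/144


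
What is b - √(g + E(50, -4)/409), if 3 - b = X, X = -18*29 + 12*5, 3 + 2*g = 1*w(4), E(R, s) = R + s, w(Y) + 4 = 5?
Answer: 465 - 11*I*√1227/409 ≈ 465.0 - 0.94209*I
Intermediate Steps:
w(Y) = 1 (w(Y) = -4 + 5 = 1)
g = -1 (g = -3/2 + (1*1)/2 = -3/2 + (½)*1 = -3/2 + ½ = -1)
X = -462 (X = -522 + 60 = -462)
b = 465 (b = 3 - 1*(-462) = 3 + 462 = 465)
b - √(g + E(50, -4)/409) = 465 - √(-1 + (50 - 4)/409) = 465 - √(-1 + 46*(1/409)) = 465 - √(-1 + 46/409) = 465 - √(-363/409) = 465 - 11*I*√1227/409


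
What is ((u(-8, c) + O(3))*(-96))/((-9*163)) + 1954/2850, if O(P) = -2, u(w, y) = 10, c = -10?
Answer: 93617/77425 ≈ 1.2091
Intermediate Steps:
((u(-8, c) + O(3))*(-96))/((-9*163)) + 1954/2850 = ((10 - 2)*(-96))/((-9*163)) + 1954/2850 = (8*(-96))/(-1467) + 1954*(1/2850) = -768*(-1/1467) + 977/1425 = 256/489 + 977/1425 = 93617/77425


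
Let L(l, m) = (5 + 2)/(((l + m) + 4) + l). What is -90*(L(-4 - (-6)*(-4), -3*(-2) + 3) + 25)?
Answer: -96120/43 ≈ -2235.3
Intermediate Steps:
L(l, m) = 7/(4 + m + 2*l) (L(l, m) = 7/((4 + l + m) + l) = 7/(4 + m + 2*l))
-90*(L(-4 - (-6)*(-4), -3*(-2) + 3) + 25) = -90*(7/(4 + (-3*(-2) + 3) + 2*(-4 - (-6)*(-4))) + 25) = -90*(7/(4 + (6 + 3) + 2*(-4 - 3*8)) + 25) = -90*(7/(4 + 9 + 2*(-4 - 24)) + 25) = -90*(7/(4 + 9 + 2*(-28)) + 25) = -90*(7/(4 + 9 - 56) + 25) = -90*(7/(-43) + 25) = -90*(7*(-1/43) + 25) = -90*(-7/43 + 25) = -90*1068/43 = -96120/43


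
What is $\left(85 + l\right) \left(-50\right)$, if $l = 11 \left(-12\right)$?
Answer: $2350$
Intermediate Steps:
$l = -132$
$\left(85 + l\right) \left(-50\right) = \left(85 - 132\right) \left(-50\right) = \left(-47\right) \left(-50\right) = 2350$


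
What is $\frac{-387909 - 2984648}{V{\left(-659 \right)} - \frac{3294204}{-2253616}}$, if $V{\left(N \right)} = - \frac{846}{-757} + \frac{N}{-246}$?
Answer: $- \frac{176921338118151108}{275839055419} \approx -6.4139 \cdot 10^{5}$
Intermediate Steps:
$V{\left(N \right)} = \frac{846}{757} - \frac{N}{246}$ ($V{\left(N \right)} = \left(-846\right) \left(- \frac{1}{757}\right) + N \left(- \frac{1}{246}\right) = \frac{846}{757} - \frac{N}{246}$)
$\frac{-387909 - 2984648}{V{\left(-659 \right)} - \frac{3294204}{-2253616}} = \frac{-387909 - 2984648}{\left(\frac{846}{757} - - \frac{659}{246}\right) - \frac{3294204}{-2253616}} = - \frac{3372557}{\left(\frac{846}{757} + \frac{659}{246}\right) - - \frac{823551}{563404}} = - \frac{3372557}{\frac{706979}{186222} + \frac{823551}{563404}} = - \frac{3372557}{\frac{275839055419}{52459109844}} = \left(-3372557\right) \frac{52459109844}{275839055419} = - \frac{176921338118151108}{275839055419}$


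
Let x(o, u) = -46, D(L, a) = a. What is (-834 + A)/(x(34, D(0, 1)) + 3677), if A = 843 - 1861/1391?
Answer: 10658/5050721 ≈ 0.0021102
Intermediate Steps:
A = 1170752/1391 (A = 843 - 1861*1/1391 = 843 - 1861/1391 = 1170752/1391 ≈ 841.66)
(-834 + A)/(x(34, D(0, 1)) + 3677) = (-834 + 1170752/1391)/(-46 + 3677) = (10658/1391)/3631 = (10658/1391)*(1/3631) = 10658/5050721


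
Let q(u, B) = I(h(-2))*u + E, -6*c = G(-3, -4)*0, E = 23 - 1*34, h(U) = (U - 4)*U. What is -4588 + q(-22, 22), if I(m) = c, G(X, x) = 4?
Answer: -4599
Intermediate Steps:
h(U) = U*(-4 + U) (h(U) = (-4 + U)*U = U*(-4 + U))
E = -11 (E = 23 - 34 = -11)
c = 0 (c = -2*0/3 = -⅙*0 = 0)
I(m) = 0
q(u, B) = -11 (q(u, B) = 0*u - 11 = 0 - 11 = -11)
-4588 + q(-22, 22) = -4588 - 11 = -4599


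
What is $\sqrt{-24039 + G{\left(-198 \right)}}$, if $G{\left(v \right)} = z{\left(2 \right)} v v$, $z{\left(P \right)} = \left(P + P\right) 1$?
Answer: $3 \sqrt{14753} \approx 364.39$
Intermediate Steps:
$z{\left(P \right)} = 2 P$ ($z{\left(P \right)} = 2 P 1 = 2 P$)
$G{\left(v \right)} = 4 v^{2}$ ($G{\left(v \right)} = 2 \cdot 2 v v = 4 v v = 4 v^{2}$)
$\sqrt{-24039 + G{\left(-198 \right)}} = \sqrt{-24039 + 4 \left(-198\right)^{2}} = \sqrt{-24039 + 4 \cdot 39204} = \sqrt{-24039 + 156816} = \sqrt{132777} = 3 \sqrt{14753}$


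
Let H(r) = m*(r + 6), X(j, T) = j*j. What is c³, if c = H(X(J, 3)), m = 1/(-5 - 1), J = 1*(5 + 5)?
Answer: -148877/27 ≈ -5514.0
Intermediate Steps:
J = 10 (J = 1*10 = 10)
m = -⅙ (m = 1/(-6) = -⅙ ≈ -0.16667)
X(j, T) = j²
H(r) = -1 - r/6 (H(r) = -(r + 6)/6 = -(6 + r)/6 = -1 - r/6)
c = -53/3 (c = -1 - ⅙*10² = -1 - ⅙*100 = -1 - 50/3 = -53/3 ≈ -17.667)
c³ = (-53/3)³ = -148877/27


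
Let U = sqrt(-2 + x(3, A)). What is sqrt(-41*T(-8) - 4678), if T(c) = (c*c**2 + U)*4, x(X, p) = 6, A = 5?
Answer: sqrt(78962) ≈ 281.00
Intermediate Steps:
U = 2 (U = sqrt(-2 + 6) = sqrt(4) = 2)
T(c) = 8 + 4*c**3 (T(c) = (c*c**2 + 2)*4 = (c**3 + 2)*4 = (2 + c**3)*4 = 8 + 4*c**3)
sqrt(-41*T(-8) - 4678) = sqrt(-41*(8 + 4*(-8)**3) - 4678) = sqrt(-41*(8 + 4*(-512)) - 4678) = sqrt(-41*(8 - 2048) - 4678) = sqrt(-41*(-2040) - 4678) = sqrt(83640 - 4678) = sqrt(78962)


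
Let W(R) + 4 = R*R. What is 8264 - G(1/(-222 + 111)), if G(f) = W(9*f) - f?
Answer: 33956612/4107 ≈ 8268.0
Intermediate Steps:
W(R) = -4 + R² (W(R) = -4 + R*R = -4 + R²)
G(f) = -4 - f + 81*f² (G(f) = (-4 + (9*f)²) - f = (-4 + 81*f²) - f = -4 - f + 81*f²)
8264 - G(1/(-222 + 111)) = 8264 - (-4 - 1/(-222 + 111) + 81*(1/(-222 + 111))²) = 8264 - (-4 - 1/(-111) + 81*(1/(-111))²) = 8264 - (-4 - 1*(-1/111) + 81*(-1/111)²) = 8264 - (-4 + 1/111 + 81*(1/12321)) = 8264 - (-4 + 1/111 + 9/1369) = 8264 - 1*(-16364/4107) = 8264 + 16364/4107 = 33956612/4107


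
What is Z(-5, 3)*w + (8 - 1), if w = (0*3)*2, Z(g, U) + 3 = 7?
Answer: 7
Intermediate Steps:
Z(g, U) = 4 (Z(g, U) = -3 + 7 = 4)
w = 0 (w = 0*2 = 0)
Z(-5, 3)*w + (8 - 1) = 4*0 + (8 - 1) = 0 + 7 = 7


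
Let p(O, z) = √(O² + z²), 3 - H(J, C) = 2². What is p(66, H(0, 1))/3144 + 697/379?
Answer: 697/379 + √4357/3144 ≈ 1.8600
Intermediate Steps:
H(J, C) = -1 (H(J, C) = 3 - 1*2² = 3 - 1*4 = 3 - 4 = -1)
p(66, H(0, 1))/3144 + 697/379 = √(66² + (-1)²)/3144 + 697/379 = √(4356 + 1)*(1/3144) + 697*(1/379) = √4357*(1/3144) + 697/379 = √4357/3144 + 697/379 = 697/379 + √4357/3144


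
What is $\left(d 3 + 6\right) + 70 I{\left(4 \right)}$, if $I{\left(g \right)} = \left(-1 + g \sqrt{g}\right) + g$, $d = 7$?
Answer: $797$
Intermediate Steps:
$I{\left(g \right)} = -1 + g + g^{\frac{3}{2}}$ ($I{\left(g \right)} = \left(-1 + g^{\frac{3}{2}}\right) + g = -1 + g + g^{\frac{3}{2}}$)
$\left(d 3 + 6\right) + 70 I{\left(4 \right)} = \left(7 \cdot 3 + 6\right) + 70 \left(-1 + 4 + 4^{\frac{3}{2}}\right) = \left(21 + 6\right) + 70 \left(-1 + 4 + 8\right) = 27 + 70 \cdot 11 = 27 + 770 = 797$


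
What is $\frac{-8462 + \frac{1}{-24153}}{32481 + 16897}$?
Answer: $- \frac{204382687}{1192626834} \approx -0.17137$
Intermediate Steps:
$\frac{-8462 + \frac{1}{-24153}}{32481 + 16897} = \frac{-8462 - \frac{1}{24153}}{49378} = \left(- \frac{204382687}{24153}\right) \frac{1}{49378} = - \frac{204382687}{1192626834}$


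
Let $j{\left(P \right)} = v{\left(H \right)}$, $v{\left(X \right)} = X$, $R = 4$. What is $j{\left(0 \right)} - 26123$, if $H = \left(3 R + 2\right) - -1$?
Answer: $-26108$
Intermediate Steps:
$H = 15$ ($H = \left(3 \cdot 4 + 2\right) - -1 = \left(12 + 2\right) + 1 = 14 + 1 = 15$)
$j{\left(P \right)} = 15$
$j{\left(0 \right)} - 26123 = 15 - 26123 = -26108$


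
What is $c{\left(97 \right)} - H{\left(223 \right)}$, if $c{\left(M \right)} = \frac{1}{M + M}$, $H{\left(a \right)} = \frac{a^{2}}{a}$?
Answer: $- \frac{43261}{194} \approx -222.99$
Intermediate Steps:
$H{\left(a \right)} = a$
$c{\left(M \right)} = \frac{1}{2 M}$
$c{\left(97 \right)} - H{\left(223 \right)} = \frac{1}{2 \cdot 97} - 223 = \frac{1}{2} \cdot \frac{1}{97} - 223 = \frac{1}{194} - 223 = - \frac{43261}{194}$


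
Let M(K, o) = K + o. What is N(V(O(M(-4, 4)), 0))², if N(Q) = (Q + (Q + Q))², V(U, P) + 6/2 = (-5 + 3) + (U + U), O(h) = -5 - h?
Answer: 4100625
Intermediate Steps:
V(U, P) = -5 + 2*U (V(U, P) = -3 + ((-5 + 3) + (U + U)) = -3 + (-2 + 2*U) = -5 + 2*U)
N(Q) = 9*Q² (N(Q) = (Q + 2*Q)² = (3*Q)² = 9*Q²)
N(V(O(M(-4, 4)), 0))² = (9*(-5 + 2*(-5 - (-4 + 4)))²)² = (9*(-5 + 2*(-5 - 1*0))²)² = (9*(-5 + 2*(-5 + 0))²)² = (9*(-5 + 2*(-5))²)² = (9*(-5 - 10)²)² = (9*(-15)²)² = (9*225)² = 2025² = 4100625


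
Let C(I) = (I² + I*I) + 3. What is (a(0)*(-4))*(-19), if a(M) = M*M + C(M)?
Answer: 228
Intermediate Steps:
C(I) = 3 + 2*I² (C(I) = (I² + I²) + 3 = 2*I² + 3 = 3 + 2*I²)
a(M) = 3 + 3*M² (a(M) = M*M + (3 + 2*M²) = M² + (3 + 2*M²) = 3 + 3*M²)
(a(0)*(-4))*(-19) = ((3 + 3*0²)*(-4))*(-19) = ((3 + 3*0)*(-4))*(-19) = ((3 + 0)*(-4))*(-19) = (3*(-4))*(-19) = -12*(-19) = 228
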